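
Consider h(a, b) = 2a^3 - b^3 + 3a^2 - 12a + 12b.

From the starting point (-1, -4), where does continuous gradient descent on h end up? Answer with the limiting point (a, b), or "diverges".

h is separable, so gradient descent decouples: a follows -∂h/∂a, b follows -∂h/∂b.
∂h/∂a = 6(a - 1)(a + 2); at a=-1 this is -12, so a increases.
∂h/∂b = -3(b - 2)(b + 2); at b=-4 this is -36, so b increases.
a converges to its nearest critical value 1 (a local min of the a-part); b converges to -2. The iterate converges to (1, -2).

(1, -2)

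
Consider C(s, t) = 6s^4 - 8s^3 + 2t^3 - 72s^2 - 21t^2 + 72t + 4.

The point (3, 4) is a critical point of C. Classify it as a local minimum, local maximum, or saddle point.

local minimum

The mixed partial ∂²C/∂s∂t is 0, so the Hessian at any point is diag(C_ss, C_tt) = diag(24(3s^2 - 2s - 6), 6(2t - 7)).
At (3, 4): H = diag(360, 6).
Both eigenvalues are positive, so H is positive definite: a local minimum.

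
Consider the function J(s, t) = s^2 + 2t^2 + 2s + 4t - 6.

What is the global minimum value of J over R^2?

J(s,t) separates as P(s) + Q(t) − 6, so its minimum is min P + min Q − 6.
P'(s) = 2s + 2 vanishes at s ∈ {-1}; Q'(t) = 4(t + 1) vanishes at t ∈ {-1}.
Local minima of P (where P''>0): P(-1)=-1. Local minima of Q: Q(-1)=-2.
So the global minimum of J is P(-1) + Q(-1) − 6 = -1 − 2 − 6 = -9, attained at (-1, -1).

-9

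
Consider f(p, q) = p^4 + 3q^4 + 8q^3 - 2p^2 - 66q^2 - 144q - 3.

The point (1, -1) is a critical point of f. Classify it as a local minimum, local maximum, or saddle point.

saddle point

The mixed partial ∂²f/∂p∂q is 0, so the Hessian at any point is diag(f_pp, f_qq) = diag(4(3p^2 - 1), 12(3q^2 + 4q - 11)).
At (1, -1): H = diag(8, -144).
The eigenvalues have opposite signs, so H is indefinite: a saddle point.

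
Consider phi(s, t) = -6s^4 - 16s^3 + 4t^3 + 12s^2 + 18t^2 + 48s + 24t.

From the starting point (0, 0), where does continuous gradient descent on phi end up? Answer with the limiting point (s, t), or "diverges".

(-1, -1)

phi is separable, so gradient descent decouples: s follows -∂phi/∂s, t follows -∂phi/∂t.
∂phi/∂s = -24(s - 1)(s + 1)(s + 2); at s=0 this is 48, so s decreases.
∂phi/∂t = 12(t + 1)(t + 2); at t=0 this is 24, so t decreases.
s converges to its nearest critical value -1 (a local min of the s-part); t converges to -1. The iterate converges to (-1, -1).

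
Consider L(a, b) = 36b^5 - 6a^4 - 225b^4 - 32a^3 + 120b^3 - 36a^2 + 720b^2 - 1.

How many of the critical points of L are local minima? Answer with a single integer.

2

L separates as a function of a plus a function of b, so ∇L=0 decouples.
∂L/∂a = -24a(a + 1)(a + 3) = 0 at a ∈ {-3, -1, 0}; ∂L/∂b = 180b(b - 4)(b - 2)(b + 1) = 0 at b ∈ {-1, 0, 2, 4}.
The Hessian is diagonal: diag(L_aa, L_bb). Second derivatives: L_aa(-3)=-144, L_aa(-1)=48, L_aa(0)=-72; L_bb(-1)=-2700, L_bb(0)=1440, L_bb(2)=-2160, L_bb(4)=7200.
Local minima occur where both diagonal entries positive: (-1, 0), (-1, 4). Count: 2.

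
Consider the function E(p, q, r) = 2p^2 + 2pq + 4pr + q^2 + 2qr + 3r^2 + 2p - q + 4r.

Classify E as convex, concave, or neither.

convex

E is quadratic, so its Hessian is the constant matrix H = [[4, 2, 4], [2, 2, 2], [4, 2, 6]].
Leading principal minors: 4, 4, 8.
All positive ⇒ H ≻ 0 ⇒ convex.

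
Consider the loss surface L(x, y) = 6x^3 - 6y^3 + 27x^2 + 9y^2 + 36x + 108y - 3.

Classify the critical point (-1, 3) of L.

saddle point

The mixed partial ∂²L/∂x∂y is 0, so the Hessian at any point is diag(L_xx, L_yy) = diag(18(2x + 3), 18(-2y + 1)).
At (-1, 3): H = diag(18, -90).
The eigenvalues have opposite signs, so H is indefinite: a saddle point.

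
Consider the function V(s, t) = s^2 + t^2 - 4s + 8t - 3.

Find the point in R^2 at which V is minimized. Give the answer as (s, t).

(2, -4)

V(s,t) separates as P(s) + Q(t) − 3, so its minimum is min P + min Q − 3.
P'(s) = 2s - 4 vanishes at s ∈ {2}; Q'(t) = 2(t + 4) vanishes at t ∈ {-4}.
Local minima of P (where P''>0): P(2)=-4. Local minima of Q: Q(-4)=-16.
So the global minimum of V is P(2) + Q(-4) − 3 = -4 − 16 − 3 = -23, attained at (2, -4).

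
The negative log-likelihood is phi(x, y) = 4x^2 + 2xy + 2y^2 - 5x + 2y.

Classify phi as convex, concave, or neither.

phi is quadratic, so its Hessian is the constant matrix H = [[8, 2], [2, 4]].
det(H) = 28, tr(H) = 12.
det(H) > 0 and tr(H) > 0, so H is positive definite everywhere: convex.

convex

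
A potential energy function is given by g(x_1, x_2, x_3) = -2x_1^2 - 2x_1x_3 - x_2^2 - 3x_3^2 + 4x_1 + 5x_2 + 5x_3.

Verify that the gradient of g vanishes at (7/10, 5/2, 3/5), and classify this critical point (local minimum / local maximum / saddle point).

local maximum

∇g = (-4x_1 - 2x_3 + 4, -2x_2 + 5, -2x_1 - 6x_3 + 5); substituting (7/10, 5/2, 3/5) gives ∇g = (0, 0, 0), so (7/10, 5/2, 3/5) is indeed a critical point.
The Hessian is constant: H = [[-4, 0, -2], [0, -2, 0], [-2, 0, -6]].
Leading principal minors: Δ₁ = -4, Δ₂ = 8, Δ₃ = -40.
The minors alternate sign starting negative (−, +, −), so H is negative definite: a local maximum.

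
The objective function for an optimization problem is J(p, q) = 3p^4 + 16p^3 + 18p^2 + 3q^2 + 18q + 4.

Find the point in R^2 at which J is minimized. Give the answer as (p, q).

J(p,q) separates as A(p) + B(q) + 4, so its minimum is min A + min B + 4.
A'(p) = 12p(p + 1)(p + 3) vanishes at p ∈ {-3, -1, 0}; B'(q) = 6q + 18 vanishes at q ∈ {-3}.
Local minima of A (where A''>0): A(-3)=-27, A(0)=0. Local minima of B: B(-3)=-27.
So the global minimum of J is A(-3) + B(-3) + 4 = -27 − 27 + 4 = -50, attained at (-3, -3).

(-3, -3)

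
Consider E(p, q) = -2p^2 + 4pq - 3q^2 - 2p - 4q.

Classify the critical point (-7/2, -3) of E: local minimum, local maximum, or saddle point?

local maximum

The Hessian of E is constant: H = [[-4, 4], [4, -6]].
det(H) = (-4)·(-6) − 4² = 8.
det(H) > 0 and tr(H) = -10 < 0, so H is negative definite and the point is a local maximum.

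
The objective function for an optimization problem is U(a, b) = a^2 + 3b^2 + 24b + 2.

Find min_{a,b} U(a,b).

U(a,b) separates as P(a) + Q(b) + 2, so its minimum is min P + min Q + 2.
P'(a) = 2a vanishes at a ∈ {0}; Q'(b) = 6b + 24 vanishes at b ∈ {-4}.
Local minima of P (where P''>0): P(0)=0. Local minima of Q: Q(-4)=-48.
So the global minimum of U is P(0) + Q(-4) + 2 = 0 − 48 + 2 = -46, attained at (0, -4).

-46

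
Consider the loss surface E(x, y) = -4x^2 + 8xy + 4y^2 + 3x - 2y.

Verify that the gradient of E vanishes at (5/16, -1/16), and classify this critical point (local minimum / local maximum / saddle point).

∇E = (-8x + 8y + 3, 8x + 8y - 2); substituting (5/16, -1/16) gives ∇E = (0, 0), so (5/16, -1/16) is indeed a critical point.
The Hessian of E is constant: H = [[-8, 8], [8, 8]].
det(H) = (-8)·8 − 8² = -128.
Since det(H) < 0, H is indefinite and the critical point is a saddle point.

saddle point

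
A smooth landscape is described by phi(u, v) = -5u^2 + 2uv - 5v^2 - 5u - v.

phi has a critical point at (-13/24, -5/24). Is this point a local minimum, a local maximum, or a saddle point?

The Hessian of phi is constant: H = [[-10, 2], [2, -10]].
det(H) = (-10)·(-10) − 2² = 96.
det(H) > 0 and tr(H) = -20 < 0, so H is negative definite and the point is a local maximum.

local maximum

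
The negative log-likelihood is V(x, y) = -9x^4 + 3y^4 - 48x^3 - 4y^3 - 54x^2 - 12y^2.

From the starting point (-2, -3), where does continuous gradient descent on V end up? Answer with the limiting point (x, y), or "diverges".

(-1, -1)

V is separable, so gradient descent decouples: x follows -∂V/∂x, y follows -∂V/∂y.
∂V/∂x = -36x(x + 1)(x + 3); at x=-2 this is -72, so x increases.
∂V/∂y = 12y(y - 2)(y + 1); at y=-3 this is -360, so y increases.
x converges to its nearest critical value -1 (a local min of the x-part); y converges to -1. The iterate converges to (-1, -1).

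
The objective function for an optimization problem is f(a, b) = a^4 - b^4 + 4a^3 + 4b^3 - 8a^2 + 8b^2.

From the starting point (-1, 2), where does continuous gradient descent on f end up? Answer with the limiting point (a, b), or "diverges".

(-4, 0)

f is separable, so gradient descent decouples: a follows -∂f/∂a, b follows -∂f/∂b.
∂f/∂a = 4a(a - 1)(a + 4); at a=-1 this is 24, so a decreases.
∂f/∂b = -4b(b - 4)(b + 1); at b=2 this is 48, so b decreases.
a converges to its nearest critical value -4 (a local min of the a-part); b converges to 0. The iterate converges to (-4, 0).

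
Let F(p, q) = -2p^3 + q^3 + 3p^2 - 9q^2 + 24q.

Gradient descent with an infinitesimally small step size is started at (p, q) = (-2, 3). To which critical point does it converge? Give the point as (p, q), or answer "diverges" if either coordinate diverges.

(0, 4)

F is separable, so gradient descent decouples: p follows -∂F/∂p, q follows -∂F/∂q.
∂F/∂p = -6p(p - 1); at p=-2 this is -36, so p increases.
∂F/∂q = 3(q - 4)(q - 2); at q=3 this is -3, so q increases.
p converges to its nearest critical value 0 (a local min of the p-part); q converges to 4. The iterate converges to (0, 4).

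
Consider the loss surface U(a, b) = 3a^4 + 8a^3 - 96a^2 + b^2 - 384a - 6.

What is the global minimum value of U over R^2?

-1798

U(a,b) separates as P(a) + Q(b) − 6, so its minimum is min P + min Q − 6.
P'(a) = 12(a - 4)(a + 2)(a + 4) vanishes at a ∈ {-4, -2, 4}; Q'(b) = 2b vanishes at b ∈ {0}.
Local minima of P (where P''>0): P(-4)=256, P(4)=-1792. Local minima of Q: Q(0)=0.
So the global minimum of U is P(4) + Q(0) − 6 = -1792 + 0 − 6 = -1798, attained at (4, 0).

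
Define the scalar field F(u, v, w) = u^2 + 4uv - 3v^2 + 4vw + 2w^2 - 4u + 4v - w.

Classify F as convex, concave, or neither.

F is quadratic, so its Hessian is the constant matrix H = [[2, 4, 0], [4, -6, 4], [0, 4, 4]].
Leading principal minors: 2, -28, -144.
Neither pattern holds ⇒ H is indefinite ⇒ neither convex nor concave.

neither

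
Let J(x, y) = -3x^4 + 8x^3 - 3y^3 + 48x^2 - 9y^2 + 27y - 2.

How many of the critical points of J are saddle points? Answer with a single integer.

J separates as a function of x plus a function of y, so ∇J=0 decouples.
∂J/∂x = -12x(x - 4)(x + 2) = 0 at x ∈ {-2, 0, 4}; ∂J/∂y = -9(y - 1)(y + 3) = 0 at y ∈ {-3, 1}.
The Hessian is diagonal: diag(J_xx, J_yy). Second derivatives: J_xx(-2)=-144, J_xx(0)=96, J_xx(4)=-288; J_yy(-3)=36, J_yy(1)=-36.
Saddle points occur where the two diagonal entries have opposite signs: (-2, -3), (0, 1), (4, -3). Count: 3.

3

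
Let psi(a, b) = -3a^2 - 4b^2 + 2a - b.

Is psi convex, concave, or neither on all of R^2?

psi is quadratic, so its Hessian is the constant matrix H = [[-6, 0], [0, -8]].
det(H) = 48, tr(H) = -14.
det(H) > 0 and tr(H) < 0, so H is negative definite everywhere: concave.

concave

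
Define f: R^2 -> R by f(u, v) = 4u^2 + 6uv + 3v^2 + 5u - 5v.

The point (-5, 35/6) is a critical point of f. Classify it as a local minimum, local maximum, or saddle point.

local minimum

The Hessian of f is constant: H = [[8, 6], [6, 6]].
det(H) = 8·6 − 6² = 12.
det(H) > 0 and tr(H) = 14 > 0, so H is positive definite and the point is a local minimum.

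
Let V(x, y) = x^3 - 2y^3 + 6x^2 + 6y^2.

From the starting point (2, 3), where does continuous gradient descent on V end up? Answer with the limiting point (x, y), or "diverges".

diverges

V is separable, so gradient descent decouples: x follows -∂V/∂x, y follows -∂V/∂y.
∂V/∂x = 3x(x + 4); at x=2 this is 36, so x decreases.
∂V/∂y = -6y(y - 2); at y=3 this is -18, so y increases.
The y-coordinate has no critical point in that direction and runs off to infinity.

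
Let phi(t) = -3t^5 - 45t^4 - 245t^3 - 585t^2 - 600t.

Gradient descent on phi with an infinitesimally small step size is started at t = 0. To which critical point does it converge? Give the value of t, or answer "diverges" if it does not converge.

phi'(t) = -15(t + 1)(t + 2)(t + 4)(t + 5), so phi'(0) = -600.
Gradient descent moves in the -phi' direction, i.e. t is increasing.
There is no critical point above t=0, and phi' keeps the same sign, so the iterate runs off to +∞.

diverges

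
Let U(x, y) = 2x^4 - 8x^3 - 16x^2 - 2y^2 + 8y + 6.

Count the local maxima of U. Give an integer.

1

U separates as a function of x plus a function of y, so ∇U=0 decouples.
∂U/∂x = 8x(x - 4)(x + 1) = 0 at x ∈ {-1, 0, 4}; ∂U/∂y = -4(y - 2) = 0 at y ∈ {2}.
The Hessian is diagonal: diag(U_xx, U_yy). Second derivatives: U_xx(-1)=40, U_xx(0)=-32, U_xx(4)=160; U_yy(2)=-4.
Local maxima occur where both diagonal entries negative: (0, 2). Count: 1.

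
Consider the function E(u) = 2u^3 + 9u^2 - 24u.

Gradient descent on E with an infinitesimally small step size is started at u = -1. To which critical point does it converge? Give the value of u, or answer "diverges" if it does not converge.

E'(u) = 6(u - 1)(u + 4), so E'(-1) = -36.
Gradient descent moves in the -E' direction, i.e. u is increasing.
The nearest critical point in that direction is u = 1, where E'' = 30 > 0 (a local minimum). The iterate converges there.

1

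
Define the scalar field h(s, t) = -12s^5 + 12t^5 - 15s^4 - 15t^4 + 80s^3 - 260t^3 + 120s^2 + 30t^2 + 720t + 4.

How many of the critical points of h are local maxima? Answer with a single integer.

4

h separates as a function of s plus a function of t, so ∇h=0 decouples.
∂h/∂s = -60s(s - 2)(s + 1)(s + 2) = 0 at s ∈ {-2, -1, 0, 2}; ∂h/∂t = 60(t - 4)(t - 1)(t + 1)(t + 3) = 0 at t ∈ {-3, -1, 1, 4}.
The Hessian is diagonal: diag(h_ss, h_tt). Second derivatives: h_ss(-2)=480, h_ss(-1)=-180, h_ss(0)=240, h_ss(2)=-1440; h_tt(-3)=-3360, h_tt(-1)=1200, h_tt(1)=-1440, h_tt(4)=6300.
Local maxima occur where both diagonal entries negative: (-1, -3), (-1, 1), (2, -3), (2, 1). Count: 4.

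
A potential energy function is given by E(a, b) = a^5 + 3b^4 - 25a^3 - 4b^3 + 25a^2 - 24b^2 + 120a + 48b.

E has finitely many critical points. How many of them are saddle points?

E separates as a function of a plus a function of b, so ∇E=0 decouples.
∂E/∂a = 5(a - 3)(a - 2)(a + 1)(a + 4) = 0 at a ∈ {-4, -1, 2, 3}; ∂E/∂b = 12(b - 2)(b - 1)(b + 2) = 0 at b ∈ {-2, 1, 2}.
The Hessian is diagonal: diag(E_aa, E_bb). Second derivatives: E_aa(-4)=-630, E_aa(-1)=180, E_aa(2)=-90, E_aa(3)=140; E_bb(-2)=144, E_bb(1)=-36, E_bb(2)=48.
Saddle points occur where the two diagonal entries have opposite signs: (-4, -2), (-4, 2), (-1, 1), (2, -2), (2, 2), (3, 1). Count: 6.

6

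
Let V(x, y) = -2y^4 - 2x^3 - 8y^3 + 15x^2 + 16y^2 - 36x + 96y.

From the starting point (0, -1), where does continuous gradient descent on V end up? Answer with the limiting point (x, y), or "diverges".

(2, -2)

V is separable, so gradient descent decouples: x follows -∂V/∂x, y follows -∂V/∂y.
∂V/∂x = -6(x - 3)(x - 2); at x=0 this is -36, so x increases.
∂V/∂y = -8(y - 2)(y + 2)(y + 3); at y=-1 this is 48, so y decreases.
x converges to its nearest critical value 2 (a local min of the x-part); y converges to -2. The iterate converges to (2, -2).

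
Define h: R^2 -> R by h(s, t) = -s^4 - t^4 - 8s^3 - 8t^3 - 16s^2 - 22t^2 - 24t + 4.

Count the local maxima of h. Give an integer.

4

h separates as a function of s plus a function of t, so ∇h=0 decouples.
∂h/∂s = -4s(s + 2)(s + 4) = 0 at s ∈ {-4, -2, 0}; ∂h/∂t = -4(t + 1)(t + 2)(t + 3) = 0 at t ∈ {-3, -2, -1}.
The Hessian is diagonal: diag(h_ss, h_tt). Second derivatives: h_ss(-4)=-32, h_ss(-2)=16, h_ss(0)=-32; h_tt(-3)=-8, h_tt(-2)=4, h_tt(-1)=-8.
Local maxima occur where both diagonal entries negative: (-4, -3), (-4, -1), (0, -3), (0, -1). Count: 4.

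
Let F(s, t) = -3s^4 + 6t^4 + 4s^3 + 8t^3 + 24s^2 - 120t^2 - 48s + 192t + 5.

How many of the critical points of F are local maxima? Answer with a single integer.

F separates as a function of s plus a function of t, so ∇F=0 decouples.
∂F/∂s = -12(s - 2)(s - 1)(s + 2) = 0 at s ∈ {-2, 1, 2}; ∂F/∂t = 24(t - 2)(t - 1)(t + 4) = 0 at t ∈ {-4, 1, 2}.
The Hessian is diagonal: diag(F_ss, F_tt). Second derivatives: F_ss(-2)=-144, F_ss(1)=36, F_ss(2)=-48; F_tt(-4)=720, F_tt(1)=-120, F_tt(2)=144.
Local maxima occur where both diagonal entries negative: (-2, 1), (2, 1). Count: 2.

2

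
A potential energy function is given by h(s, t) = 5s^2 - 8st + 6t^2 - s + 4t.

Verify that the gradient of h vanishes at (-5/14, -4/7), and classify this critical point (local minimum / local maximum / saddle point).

local minimum

∇h = (10s - 8t - 1, -8s + 12t + 4); substituting (-5/14, -4/7) gives ∇h = (0, 0), so (-5/14, -4/7) is indeed a critical point.
The Hessian of h is constant: H = [[10, -8], [-8, 12]].
det(H) = 10·12 − (-8)² = 56.
det(H) > 0 and tr(H) = 22 > 0, so H is positive definite and the point is a local minimum.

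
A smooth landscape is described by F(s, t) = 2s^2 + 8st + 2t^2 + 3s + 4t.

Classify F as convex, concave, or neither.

F is quadratic, so its Hessian is the constant matrix H = [[4, 8], [8, 4]].
det(H) = -48, tr(H) = 8.
det(H) < 0, so H is indefinite: neither convex nor concave.

neither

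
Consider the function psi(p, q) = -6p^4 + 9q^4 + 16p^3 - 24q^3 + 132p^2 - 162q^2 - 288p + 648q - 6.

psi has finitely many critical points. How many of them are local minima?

psi separates as a function of p plus a function of q, so ∇psi=0 decouples.
∂psi/∂p = -24(p - 4)(p - 1)(p + 3) = 0 at p ∈ {-3, 1, 4}; ∂psi/∂q = 36(q - 3)(q - 2)(q + 3) = 0 at q ∈ {-3, 2, 3}.
The Hessian is diagonal: diag(psi_pp, psi_qq). Second derivatives: psi_pp(-3)=-672, psi_pp(1)=288, psi_pp(4)=-504; psi_qq(-3)=1080, psi_qq(2)=-180, psi_qq(3)=216.
Local minima occur where both diagonal entries positive: (1, -3), (1, 3). Count: 2.

2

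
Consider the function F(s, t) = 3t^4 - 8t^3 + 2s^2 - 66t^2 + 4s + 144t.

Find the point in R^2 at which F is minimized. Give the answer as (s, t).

(-1, -3)

F(s,t) separates as P(s) + Q(t), so its minimum is min P + min Q.
P'(s) = 4s + 4 vanishes at s ∈ {-1}; Q'(t) = 12(t - 4)(t - 1)(t + 3) vanishes at t ∈ {-3, 1, 4}.
Local minima of P (where P''>0): P(-1)=-2. Local minima of Q: Q(-3)=-567, Q(4)=-224.
So the global minimum of F is P(-1) + Q(-3) = -2 − 567 = -569, attained at (-1, -3).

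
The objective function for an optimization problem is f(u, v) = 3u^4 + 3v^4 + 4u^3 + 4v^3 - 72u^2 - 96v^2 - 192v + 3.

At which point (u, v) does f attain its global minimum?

f(u,v) separates as P(u) + Q(v) + 3, so its minimum is min P + min Q + 3.
P'(u) = 12u(u - 3)(u + 4) vanishes at u ∈ {-4, 0, 3}; Q'(v) = 12(v - 4)(v + 1)(v + 4) vanishes at v ∈ {-4, -1, 4}.
Local minima of P (where P''>0): P(-4)=-640, P(3)=-297. Local minima of Q: Q(-4)=-256, Q(4)=-1280.
So the global minimum of f is P(-4) + Q(4) + 3 = -640 − 1280 + 3 = -1917, attained at (-4, 4).

(-4, 4)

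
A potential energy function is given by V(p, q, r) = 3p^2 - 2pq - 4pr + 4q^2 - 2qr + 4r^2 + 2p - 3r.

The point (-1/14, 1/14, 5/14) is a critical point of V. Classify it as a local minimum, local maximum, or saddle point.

The Hessian is constant: H = [[6, -2, -4], [-2, 8, -2], [-4, -2, 8]].
Leading principal minors: Δ₁ = 6, Δ₂ = 44, Δ₃ = 168.
All leading minors are positive, so H is positive definite: a local minimum.

local minimum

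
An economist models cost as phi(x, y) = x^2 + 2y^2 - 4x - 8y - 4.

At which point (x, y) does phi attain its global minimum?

phi(x,y) separates as P(x) + Q(y) − 4, so its minimum is min P + min Q − 4.
P'(x) = 2x - 4 vanishes at x ∈ {2}; Q'(y) = 4y - 8 vanishes at y ∈ {2}.
Local minima of P (where P''>0): P(2)=-4. Local minima of Q: Q(2)=-8.
So the global minimum of phi is P(2) + Q(2) − 4 = -4 − 8 − 4 = -16, attained at (2, 2).

(2, 2)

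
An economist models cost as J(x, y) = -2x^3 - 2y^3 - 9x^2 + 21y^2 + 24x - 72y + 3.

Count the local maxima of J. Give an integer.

J separates as a function of x plus a function of y, so ∇J=0 decouples.
∂J/∂x = -6(x - 1)(x + 4) = 0 at x ∈ {-4, 1}; ∂J/∂y = -6(y - 4)(y - 3) = 0 at y ∈ {3, 4}.
The Hessian is diagonal: diag(J_xx, J_yy). Second derivatives: J_xx(-4)=30, J_xx(1)=-30; J_yy(3)=6, J_yy(4)=-6.
Local maxima occur where both diagonal entries negative: (1, 4). Count: 1.

1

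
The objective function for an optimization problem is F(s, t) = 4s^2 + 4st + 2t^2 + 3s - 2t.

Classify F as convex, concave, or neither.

convex

F is quadratic, so its Hessian is the constant matrix H = [[8, 4], [4, 4]].
det(H) = 16, tr(H) = 12.
det(H) > 0 and tr(H) > 0, so H is positive definite everywhere: convex.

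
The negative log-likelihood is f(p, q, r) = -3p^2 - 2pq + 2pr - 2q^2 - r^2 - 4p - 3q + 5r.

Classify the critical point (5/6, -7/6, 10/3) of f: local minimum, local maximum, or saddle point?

The Hessian is constant: H = [[-6, -2, 2], [-2, -4, 0], [2, 0, -2]].
Leading principal minors: Δ₁ = -6, Δ₂ = 20, Δ₃ = -24.
The minors alternate sign starting negative (−, +, −), so H is negative definite: a local maximum.

local maximum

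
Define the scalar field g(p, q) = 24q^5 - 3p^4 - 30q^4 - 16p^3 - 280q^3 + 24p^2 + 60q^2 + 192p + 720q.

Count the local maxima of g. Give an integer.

g separates as a function of p plus a function of q, so ∇g=0 decouples.
∂g/∂p = -12(p - 2)(p + 2)(p + 4) = 0 at p ∈ {-4, -2, 2}; ∂g/∂q = 120(q - 3)(q - 1)(q + 1)(q + 2) = 0 at q ∈ {-2, -1, 1, 3}.
The Hessian is diagonal: diag(g_pp, g_qq). Second derivatives: g_pp(-4)=-144, g_pp(-2)=96, g_pp(2)=-288; g_qq(-2)=-1800, g_qq(-1)=960, g_qq(1)=-1440, g_qq(3)=4800.
Local maxima occur where both diagonal entries negative: (-4, -2), (-4, 1), (2, -2), (2, 1). Count: 4.

4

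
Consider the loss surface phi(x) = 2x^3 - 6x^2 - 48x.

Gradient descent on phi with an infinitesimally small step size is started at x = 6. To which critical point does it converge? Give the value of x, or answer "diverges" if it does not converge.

phi'(x) = 6(x - 4)(x + 2), so phi'(6) = 96.
Gradient descent moves in the -phi' direction, i.e. x is decreasing.
The nearest critical point in that direction is x = 4, where phi'' = 36 > 0 (a local minimum). The iterate converges there.

4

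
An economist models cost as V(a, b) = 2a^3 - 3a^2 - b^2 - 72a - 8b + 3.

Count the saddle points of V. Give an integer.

V separates as a function of a plus a function of b, so ∇V=0 decouples.
∂V/∂a = 6(a - 4)(a + 3) = 0 at a ∈ {-3, 4}; ∂V/∂b = -2(b + 4) = 0 at b ∈ {-4}.
The Hessian is diagonal: diag(V_aa, V_bb). Second derivatives: V_aa(-3)=-42, V_aa(4)=42; V_bb(-4)=-2.
Saddle points occur where the two diagonal entries have opposite signs: (4, -4). Count: 1.

1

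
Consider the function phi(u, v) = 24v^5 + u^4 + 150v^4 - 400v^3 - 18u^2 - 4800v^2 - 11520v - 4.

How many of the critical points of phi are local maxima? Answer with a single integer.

2

phi separates as a function of u plus a function of v, so ∇phi=0 decouples.
∂phi/∂u = 4u(u - 3)(u + 3) = 0 at u ∈ {-3, 0, 3}; ∂phi/∂v = 120(v - 4)(v + 2)(v + 3)(v + 4) = 0 at v ∈ {-4, -3, -2, 4}.
The Hessian is diagonal: diag(phi_uu, phi_vv). Second derivatives: phi_uu(-3)=72, phi_uu(0)=-36, phi_uu(3)=72; phi_vv(-4)=-1920, phi_vv(-3)=840, phi_vv(-2)=-1440, phi_vv(4)=40320.
Local maxima occur where both diagonal entries negative: (0, -4), (0, -2). Count: 2.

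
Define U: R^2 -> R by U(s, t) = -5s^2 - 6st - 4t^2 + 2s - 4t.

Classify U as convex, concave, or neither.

concave

U is quadratic, so its Hessian is the constant matrix H = [[-10, -6], [-6, -8]].
det(H) = 44, tr(H) = -18.
det(H) > 0 and tr(H) < 0, so H is negative definite everywhere: concave.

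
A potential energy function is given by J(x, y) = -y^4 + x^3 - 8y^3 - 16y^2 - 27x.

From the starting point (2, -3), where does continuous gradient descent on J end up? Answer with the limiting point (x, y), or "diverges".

(3, -2)

J is separable, so gradient descent decouples: x follows -∂J/∂x, y follows -∂J/∂y.
∂J/∂x = 3(x - 3)(x + 3); at x=2 this is -15, so x increases.
∂J/∂y = -4y(y + 2)(y + 4); at y=-3 this is -12, so y increases.
x converges to its nearest critical value 3 (a local min of the x-part); y converges to -2. The iterate converges to (3, -2).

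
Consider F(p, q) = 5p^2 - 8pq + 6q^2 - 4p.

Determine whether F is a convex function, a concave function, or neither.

F is quadratic, so its Hessian is the constant matrix H = [[10, -8], [-8, 12]].
det(H) = 56, tr(H) = 22.
det(H) > 0 and tr(H) > 0, so H is positive definite everywhere: convex.

convex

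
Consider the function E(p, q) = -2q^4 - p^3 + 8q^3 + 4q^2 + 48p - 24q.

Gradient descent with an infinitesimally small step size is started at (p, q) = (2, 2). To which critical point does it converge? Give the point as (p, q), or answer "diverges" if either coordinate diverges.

E is separable, so gradient descent decouples: p follows -∂E/∂p, q follows -∂E/∂q.
∂E/∂p = -3(p - 4)(p + 4); at p=2 this is 36, so p decreases.
∂E/∂q = -8(q - 3)(q - 1)(q + 1); at q=2 this is 24, so q decreases.
p converges to its nearest critical value -4 (a local min of the p-part); q converges to 1. The iterate converges to (-4, 1).

(-4, 1)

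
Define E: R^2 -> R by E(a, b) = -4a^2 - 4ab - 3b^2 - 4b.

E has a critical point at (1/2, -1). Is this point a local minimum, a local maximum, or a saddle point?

The Hessian of E is constant: H = [[-8, -4], [-4, -6]].
det(H) = (-8)·(-6) − (-4)² = 32.
det(H) > 0 and tr(H) = -14 < 0, so H is negative definite and the point is a local maximum.

local maximum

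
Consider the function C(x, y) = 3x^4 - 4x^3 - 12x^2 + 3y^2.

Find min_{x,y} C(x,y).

C(x,y) separates as P(x) + Q(y), so its minimum is min P + min Q.
P'(x) = 12x(x - 2)(x + 1) vanishes at x ∈ {-1, 0, 2}; Q'(y) = 6y vanishes at y ∈ {0}.
Local minima of P (where P''>0): P(-1)=-5, P(2)=-32. Local minima of Q: Q(0)=0.
So the global minimum of C is P(2) + Q(0) = -32 + 0 = -32, attained at (2, 0).

-32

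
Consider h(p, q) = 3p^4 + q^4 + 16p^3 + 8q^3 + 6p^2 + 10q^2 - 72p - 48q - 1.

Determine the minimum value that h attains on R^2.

-77

h(p,q) separates as A(p) + B(q) − 1, so its minimum is min A + min B − 1.
A'(p) = 12(p - 1)(p + 2)(p + 3) vanishes at p ∈ {-3, -2, 1}; B'(q) = 4(q - 1)(q + 3)(q + 4) vanishes at q ∈ {-4, -3, 1}.
Local minima of A (where A''>0): A(-3)=81, A(1)=-47. Local minima of B: B(-4)=96, B(1)=-29.
So the global minimum of h is A(1) + B(1) − 1 = -47 − 29 − 1 = -77, attained at (1, 1).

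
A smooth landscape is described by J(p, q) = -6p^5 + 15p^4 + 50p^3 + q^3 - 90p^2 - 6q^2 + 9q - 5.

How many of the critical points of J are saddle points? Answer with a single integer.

J separates as a function of p plus a function of q, so ∇J=0 decouples.
∂J/∂p = -30p(p - 3)(p - 1)(p + 2) = 0 at p ∈ {-2, 0, 1, 3}; ∂J/∂q = 3(q - 3)(q - 1) = 0 at q ∈ {1, 3}.
The Hessian is diagonal: diag(J_pp, J_qq). Second derivatives: J_pp(-2)=900, J_pp(0)=-180, J_pp(1)=180, J_pp(3)=-900; J_qq(1)=-6, J_qq(3)=6.
Saddle points occur where the two diagonal entries have opposite signs: (-2, 1), (0, 3), (1, 1), (3, 3). Count: 4.

4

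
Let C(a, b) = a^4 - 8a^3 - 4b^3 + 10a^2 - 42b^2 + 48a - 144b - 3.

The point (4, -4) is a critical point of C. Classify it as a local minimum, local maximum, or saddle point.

The mixed partial ∂²C/∂a∂b is 0, so the Hessian at any point is diag(C_aa, C_bb) = diag(4(3a^2 - 12a + 5), -12(2b + 7)).
At (4, -4): H = diag(20, 12).
Both eigenvalues are positive, so H is positive definite: a local minimum.

local minimum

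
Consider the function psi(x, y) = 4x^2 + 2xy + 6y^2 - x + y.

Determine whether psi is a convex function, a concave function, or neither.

psi is quadratic, so its Hessian is the constant matrix H = [[8, 2], [2, 12]].
det(H) = 92, tr(H) = 20.
det(H) > 0 and tr(H) > 0, so H is positive definite everywhere: convex.

convex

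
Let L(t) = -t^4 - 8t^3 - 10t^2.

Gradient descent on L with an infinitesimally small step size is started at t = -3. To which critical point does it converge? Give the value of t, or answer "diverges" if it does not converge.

L'(t) = -4t(t + 1)(t + 5), so L'(-3) = -48.
Gradient descent moves in the -L' direction, i.e. t is increasing.
The nearest critical point in that direction is t = -1, where L'' = 16 > 0 (a local minimum). The iterate converges there.

-1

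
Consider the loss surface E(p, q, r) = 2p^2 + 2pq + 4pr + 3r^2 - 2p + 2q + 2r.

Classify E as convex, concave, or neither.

E is quadratic, so its Hessian is the constant matrix H = [[4, 2, 4], [2, 0, 0], [4, 0, 6]].
Leading principal minors: 4, -4, -24.
Neither pattern holds ⇒ H is indefinite ⇒ neither convex nor concave.

neither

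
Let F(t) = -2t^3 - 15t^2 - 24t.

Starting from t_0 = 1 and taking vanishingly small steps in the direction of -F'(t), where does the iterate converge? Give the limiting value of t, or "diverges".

F'(t) = -6(t + 1)(t + 4), so F'(1) = -60.
Gradient descent moves in the -F' direction, i.e. t is increasing.
There is no critical point above t=1, and F' keeps the same sign, so the iterate runs off to +∞.

diverges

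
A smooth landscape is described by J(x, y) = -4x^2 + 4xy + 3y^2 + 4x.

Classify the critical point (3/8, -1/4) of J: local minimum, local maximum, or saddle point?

The Hessian of J is constant: H = [[-8, 4], [4, 6]].
det(H) = (-8)·6 − 4² = -64.
Since det(H) < 0, H is indefinite and the critical point is a saddle point.

saddle point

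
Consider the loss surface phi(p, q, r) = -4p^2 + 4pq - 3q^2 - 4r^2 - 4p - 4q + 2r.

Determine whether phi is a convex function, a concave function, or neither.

concave

phi is quadratic, so its Hessian is the constant matrix H = [[-8, 4, 0], [4, -6, 0], [0, 0, -8]].
Leading principal minors: -8, 32, -256.
Signs alternate −, +, − ⇒ H ≺ 0 ⇒ concave.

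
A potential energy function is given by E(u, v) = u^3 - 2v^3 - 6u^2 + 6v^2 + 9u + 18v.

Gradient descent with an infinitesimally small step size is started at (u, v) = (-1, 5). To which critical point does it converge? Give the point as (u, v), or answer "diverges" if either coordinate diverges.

E is separable, so gradient descent decouples: u follows -∂E/∂u, v follows -∂E/∂v.
∂E/∂u = 3(u - 3)(u - 1); at u=-1 this is 24, so u decreases.
∂E/∂v = -6(v - 3)(v + 1); at v=5 this is -72, so v increases.
The u-coordinate has no critical point in that direction and runs off to infinity.

diverges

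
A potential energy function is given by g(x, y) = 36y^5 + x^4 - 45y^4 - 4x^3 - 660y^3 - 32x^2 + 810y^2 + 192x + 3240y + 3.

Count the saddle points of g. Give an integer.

6

g separates as a function of x plus a function of y, so ∇g=0 decouples.
∂g/∂x = 4(x - 4)(x - 3)(x + 4) = 0 at x ∈ {-4, 3, 4}; ∂g/∂y = 180(y - 3)(y - 2)(y + 1)(y + 3) = 0 at y ∈ {-3, -1, 2, 3}.
The Hessian is diagonal: diag(g_xx, g_yy). Second derivatives: g_xx(-4)=224, g_xx(3)=-28, g_xx(4)=32; g_yy(-3)=-10800, g_yy(-1)=4320, g_yy(2)=-2700, g_yy(3)=4320.
Saddle points occur where the two diagonal entries have opposite signs: (-4, -3), (-4, 2), (3, -1), (3, 3), (4, -3), (4, 2). Count: 6.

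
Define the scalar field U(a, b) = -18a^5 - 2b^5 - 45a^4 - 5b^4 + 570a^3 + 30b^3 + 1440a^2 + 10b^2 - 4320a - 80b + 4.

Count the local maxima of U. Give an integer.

U separates as a function of a plus a function of b, so ∇U=0 decouples.
∂U/∂a = -90(a - 4)(a - 1)(a + 3)(a + 4) = 0 at a ∈ {-4, -3, 1, 4}; ∂U/∂b = -10(b - 2)(b - 1)(b + 1)(b + 4) = 0 at b ∈ {-4, -1, 1, 2}.
The Hessian is diagonal: diag(U_aa, U_bb). Second derivatives: U_aa(-4)=3600, U_aa(-3)=-2520, U_aa(1)=5400, U_aa(4)=-15120; U_bb(-4)=900, U_bb(-1)=-180, U_bb(1)=100, U_bb(2)=-180.
Local maxima occur where both diagonal entries negative: (-3, -1), (-3, 2), (4, -1), (4, 2). Count: 4.

4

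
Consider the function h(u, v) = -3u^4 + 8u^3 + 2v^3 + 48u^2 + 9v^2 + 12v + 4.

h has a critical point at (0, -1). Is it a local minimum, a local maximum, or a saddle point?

local minimum

The mixed partial ∂²h/∂u∂v is 0, so the Hessian at any point is diag(h_uu, h_vv) = diag(12(-3u^2 + 4u + 8), 6(2v + 3)).
At (0, -1): H = diag(96, 6).
Both eigenvalues are positive, so H is positive definite: a local minimum.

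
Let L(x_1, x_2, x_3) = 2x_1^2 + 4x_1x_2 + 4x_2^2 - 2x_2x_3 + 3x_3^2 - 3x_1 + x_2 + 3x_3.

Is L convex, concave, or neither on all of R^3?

L is quadratic, so its Hessian is the constant matrix H = [[4, 4, 0], [4, 8, -2], [0, -2, 6]].
Leading principal minors: 4, 16, 80.
All positive ⇒ H ≻ 0 ⇒ convex.

convex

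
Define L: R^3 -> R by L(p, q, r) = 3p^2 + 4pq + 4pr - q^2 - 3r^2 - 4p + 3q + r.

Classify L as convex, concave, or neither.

neither

L is quadratic, so its Hessian is the constant matrix H = [[6, 4, 4], [4, -2, 0], [4, 0, -6]].
Leading principal minors: 6, -28, 200.
Neither pattern holds ⇒ H is indefinite ⇒ neither convex nor concave.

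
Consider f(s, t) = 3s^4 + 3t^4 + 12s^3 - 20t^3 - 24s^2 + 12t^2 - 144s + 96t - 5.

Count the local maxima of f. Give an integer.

f separates as a function of s plus a function of t, so ∇f=0 decouples.
∂f/∂s = 12(s - 2)(s + 2)(s + 3) = 0 at s ∈ {-3, -2, 2}; ∂f/∂t = 12(t - 4)(t - 2)(t + 1) = 0 at t ∈ {-1, 2, 4}.
The Hessian is diagonal: diag(f_ss, f_tt). Second derivatives: f_ss(-3)=60, f_ss(-2)=-48, f_ss(2)=240; f_tt(-1)=180, f_tt(2)=-72, f_tt(4)=120.
Local maxima occur where both diagonal entries negative: (-2, 2). Count: 1.

1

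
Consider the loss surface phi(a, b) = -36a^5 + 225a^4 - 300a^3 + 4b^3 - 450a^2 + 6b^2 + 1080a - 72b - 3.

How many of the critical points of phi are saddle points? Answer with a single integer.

4

phi separates as a function of a plus a function of b, so ∇phi=0 decouples.
∂phi/∂a = -180(a - 3)(a - 2)(a - 1)(a + 1) = 0 at a ∈ {-1, 1, 2, 3}; ∂phi/∂b = 12(b - 2)(b + 3) = 0 at b ∈ {-3, 2}.
The Hessian is diagonal: diag(phi_aa, phi_bb). Second derivatives: phi_aa(-1)=4320, phi_aa(1)=-720, phi_aa(2)=540, phi_aa(3)=-1440; phi_bb(-3)=-60, phi_bb(2)=60.
Saddle points occur where the two diagonal entries have opposite signs: (-1, -3), (1, 2), (2, -3), (3, 2). Count: 4.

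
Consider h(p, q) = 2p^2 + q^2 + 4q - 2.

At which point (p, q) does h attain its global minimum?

(0, -2)

h(p,q) separates as A(p) + B(q) − 2, so its minimum is min A + min B − 2.
A'(p) = 4p vanishes at p ∈ {0}; B'(q) = 2q + 4 vanishes at q ∈ {-2}.
Local minima of A (where A''>0): A(0)=0. Local minima of B: B(-2)=-4.
So the global minimum of h is A(0) + B(-2) − 2 = 0 − 4 − 2 = -6, attained at (0, -2).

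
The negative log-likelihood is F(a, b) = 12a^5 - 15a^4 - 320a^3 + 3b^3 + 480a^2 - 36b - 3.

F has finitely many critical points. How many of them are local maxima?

F separates as a function of a plus a function of b, so ∇F=0 decouples.
∂F/∂a = 60a(a - 4)(a - 1)(a + 4) = 0 at a ∈ {-4, 0, 1, 4}; ∂F/∂b = 9(b - 2)(b + 2) = 0 at b ∈ {-2, 2}.
The Hessian is diagonal: diag(F_aa, F_bb). Second derivatives: F_aa(-4)=-9600, F_aa(0)=960, F_aa(1)=-900, F_aa(4)=5760; F_bb(-2)=-36, F_bb(2)=36.
Local maxima occur where both diagonal entries negative: (-4, -2), (1, -2). Count: 2.

2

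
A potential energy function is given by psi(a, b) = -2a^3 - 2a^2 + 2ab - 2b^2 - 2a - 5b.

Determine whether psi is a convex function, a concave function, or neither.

The term -2a^3 is cubic, so the Hessian is not constant.
∂²psi/∂a² = -12a - 4, which takes both signs as a varies (negative for sufficiently large a). A diagonal entry of the Hessian changing sign means the Hessian is neither positive- nor negative-semidefinite on all of R^2.

neither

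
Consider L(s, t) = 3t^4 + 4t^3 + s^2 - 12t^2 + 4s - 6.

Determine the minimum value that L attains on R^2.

L(s,t) separates as P(s) + Q(t) − 6, so its minimum is min P + min Q − 6.
P'(s) = 2s + 4 vanishes at s ∈ {-2}; Q'(t) = 12t(t - 1)(t + 2) vanishes at t ∈ {-2, 0, 1}.
Local minima of P (where P''>0): P(-2)=-4. Local minima of Q: Q(-2)=-32, Q(1)=-5.
So the global minimum of L is P(-2) + Q(-2) − 6 = -4 − 32 − 6 = -42, attained at (-2, -2).

-42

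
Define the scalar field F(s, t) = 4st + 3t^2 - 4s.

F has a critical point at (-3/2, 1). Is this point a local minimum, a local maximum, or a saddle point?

The Hessian of F is constant: H = [[0, 4], [4, 6]].
det(H) = 0·6 − 4² = -16.
Since det(H) < 0, H is indefinite and the critical point is a saddle point.

saddle point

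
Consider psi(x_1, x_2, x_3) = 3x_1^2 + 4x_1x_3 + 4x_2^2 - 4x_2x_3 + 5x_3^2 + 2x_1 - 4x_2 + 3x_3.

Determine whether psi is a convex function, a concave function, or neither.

convex

psi is quadratic, so its Hessian is the constant matrix H = [[6, 0, 4], [0, 8, -4], [4, -4, 10]].
Leading principal minors: 6, 48, 256.
All positive ⇒ H ≻ 0 ⇒ convex.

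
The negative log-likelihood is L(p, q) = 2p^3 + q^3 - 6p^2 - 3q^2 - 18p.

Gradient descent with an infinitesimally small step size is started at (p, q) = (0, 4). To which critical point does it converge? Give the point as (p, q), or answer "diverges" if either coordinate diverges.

L is separable, so gradient descent decouples: p follows -∂L/∂p, q follows -∂L/∂q.
∂L/∂p = 6(p - 3)(p + 1); at p=0 this is -18, so p increases.
∂L/∂q = 3q(q - 2); at q=4 this is 24, so q decreases.
p converges to its nearest critical value 3 (a local min of the p-part); q converges to 2. The iterate converges to (3, 2).

(3, 2)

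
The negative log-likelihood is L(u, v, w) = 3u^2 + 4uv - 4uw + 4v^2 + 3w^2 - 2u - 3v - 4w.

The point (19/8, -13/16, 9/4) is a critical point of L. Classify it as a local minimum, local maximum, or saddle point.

The Hessian is constant: H = [[6, 4, -4], [4, 8, 0], [-4, 0, 6]].
Leading principal minors: Δ₁ = 6, Δ₂ = 32, Δ₃ = 64.
All leading minors are positive, so H is positive definite: a local minimum.

local minimum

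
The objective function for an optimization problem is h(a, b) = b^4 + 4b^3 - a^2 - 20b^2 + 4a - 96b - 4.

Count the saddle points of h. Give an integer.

h separates as a function of a plus a function of b, so ∇h=0 decouples.
∂h/∂a = -2(a - 2) = 0 at a ∈ {2}; ∂h/∂b = 4(b - 3)(b + 2)(b + 4) = 0 at b ∈ {-4, -2, 3}.
The Hessian is diagonal: diag(h_aa, h_bb). Second derivatives: h_aa(2)=-2; h_bb(-4)=56, h_bb(-2)=-40, h_bb(3)=140.
Saddle points occur where the two diagonal entries have opposite signs: (2, -4), (2, 3). Count: 2.

2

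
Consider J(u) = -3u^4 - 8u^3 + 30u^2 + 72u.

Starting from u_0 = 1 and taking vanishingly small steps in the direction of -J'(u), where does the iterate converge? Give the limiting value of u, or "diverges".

-1

J'(u) = -12(u - 2)(u + 1)(u + 3), so J'(1) = 96.
Gradient descent moves in the -J' direction, i.e. u is decreasing.
The nearest critical point in that direction is u = -1, where J'' = 72 > 0 (a local minimum). The iterate converges there.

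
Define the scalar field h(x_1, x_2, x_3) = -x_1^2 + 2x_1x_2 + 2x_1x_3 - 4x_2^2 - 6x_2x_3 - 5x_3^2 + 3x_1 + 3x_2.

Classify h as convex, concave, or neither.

concave

h is quadratic, so its Hessian is the constant matrix H = [[-2, 2, 2], [2, -8, -6], [2, -6, -10]].
Leading principal minors: -2, 12, -64.
Signs alternate −, +, − ⇒ H ≺ 0 ⇒ concave.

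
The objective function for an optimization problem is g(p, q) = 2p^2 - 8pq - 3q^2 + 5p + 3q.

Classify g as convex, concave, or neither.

neither

g is quadratic, so its Hessian is the constant matrix H = [[4, -8], [-8, -6]].
det(H) = -88, tr(H) = -2.
det(H) < 0, so H is indefinite: neither convex nor concave.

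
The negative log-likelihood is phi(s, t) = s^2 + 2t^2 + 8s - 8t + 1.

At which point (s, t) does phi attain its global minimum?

phi(s,t) separates as P(s) + Q(t) + 1, so its minimum is min P + min Q + 1.
P'(s) = 2s + 8 vanishes at s ∈ {-4}; Q'(t) = 4(t - 2) vanishes at t ∈ {2}.
Local minima of P (where P''>0): P(-4)=-16. Local minima of Q: Q(2)=-8.
So the global minimum of phi is P(-4) + Q(2) + 1 = -16 − 8 + 1 = -23, attained at (-4, 2).

(-4, 2)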